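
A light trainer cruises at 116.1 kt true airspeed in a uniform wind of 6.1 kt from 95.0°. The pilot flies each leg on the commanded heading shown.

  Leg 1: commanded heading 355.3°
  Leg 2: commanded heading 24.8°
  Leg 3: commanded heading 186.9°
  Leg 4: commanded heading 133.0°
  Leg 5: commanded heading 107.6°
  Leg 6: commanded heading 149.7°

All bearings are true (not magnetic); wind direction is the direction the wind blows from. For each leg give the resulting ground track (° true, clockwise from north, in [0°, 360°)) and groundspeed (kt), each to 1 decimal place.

Leg 1: heading 355.3°; drift -2.9° → track 352.4°, groundspeed 117.3 kt
Leg 2: heading 24.8°; drift -2.9° → track 21.9°, groundspeed 114.2 kt
Leg 3: heading 186.9°; drift +3.0° → track 189.9°, groundspeed 116.5 kt
Leg 4: heading 133.0°; drift +1.9° → track 134.9°, groundspeed 111.4 kt
Leg 5: heading 107.6°; drift +0.7° → track 108.3°, groundspeed 110.2 kt
Leg 6: heading 149.7°; drift +2.5° → track 152.2°, groundspeed 112.7 kt

Leg 1: track=352.4°, groundspeed=117.3 kt
Leg 2: track=21.9°, groundspeed=114.2 kt
Leg 3: track=189.9°, groundspeed=116.5 kt
Leg 4: track=134.9°, groundspeed=111.4 kt
Leg 5: track=108.3°, groundspeed=110.2 kt
Leg 6: track=152.2°, groundspeed=112.7 kt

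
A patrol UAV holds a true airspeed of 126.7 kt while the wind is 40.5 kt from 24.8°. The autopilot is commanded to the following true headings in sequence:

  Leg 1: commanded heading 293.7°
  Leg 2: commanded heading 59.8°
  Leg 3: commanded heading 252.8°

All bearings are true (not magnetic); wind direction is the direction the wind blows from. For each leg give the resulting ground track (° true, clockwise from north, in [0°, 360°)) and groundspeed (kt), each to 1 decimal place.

Leg 1: heading 293.7°; drift -17.6° → track 276.1°, groundspeed 133.8 kt
Leg 2: heading 59.8°; drift +13.9° → track 73.7°, groundspeed 96.4 kt
Leg 3: heading 252.8°; drift -11.1° → track 241.7°, groundspeed 156.7 kt

Leg 1: track=276.1°, groundspeed=133.8 kt
Leg 2: track=73.7°, groundspeed=96.4 kt
Leg 3: track=241.7°, groundspeed=156.7 kt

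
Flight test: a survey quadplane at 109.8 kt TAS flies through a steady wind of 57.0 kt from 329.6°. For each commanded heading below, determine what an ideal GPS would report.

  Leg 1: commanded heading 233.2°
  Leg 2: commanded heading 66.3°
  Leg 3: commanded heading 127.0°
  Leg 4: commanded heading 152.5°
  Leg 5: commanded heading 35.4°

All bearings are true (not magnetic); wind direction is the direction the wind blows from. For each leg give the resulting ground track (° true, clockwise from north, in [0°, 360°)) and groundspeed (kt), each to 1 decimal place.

Leg 1: heading 233.2°; drift -26.0° → track 207.2°, groundspeed 129.2 kt
Leg 2: heading 66.3°; drift +25.9° → track 92.2°, groundspeed 129.5 kt
Leg 3: heading 127.0°; drift +7.7° → track 134.7°, groundspeed 163.9 kt
Leg 4: heading 152.5°; drift -1.0° → track 151.5°, groundspeed 166.8 kt
Leg 5: heading 35.4°; drift +31.0° → track 66.4°, groundspeed 100.9 kt

Leg 1: track=207.2°, groundspeed=129.2 kt
Leg 2: track=92.2°, groundspeed=129.5 kt
Leg 3: track=134.7°, groundspeed=163.9 kt
Leg 4: track=151.5°, groundspeed=166.8 kt
Leg 5: track=66.4°, groundspeed=100.9 kt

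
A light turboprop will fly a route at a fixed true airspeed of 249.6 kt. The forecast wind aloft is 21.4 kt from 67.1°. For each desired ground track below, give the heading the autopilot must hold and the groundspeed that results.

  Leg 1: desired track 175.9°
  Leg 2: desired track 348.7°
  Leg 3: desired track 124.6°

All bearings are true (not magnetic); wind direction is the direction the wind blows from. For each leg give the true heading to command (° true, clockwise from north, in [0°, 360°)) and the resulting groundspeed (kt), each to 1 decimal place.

Leg 1: heading=171.2°, groundspeed=255.7 kt
Leg 2: heading=353.5°, groundspeed=244.4 kt
Leg 3: heading=120.5°, groundspeed=237.4 kt

Leg 1: desired track 175.9°; wind correction -4.7° → command heading 171.2°, groundspeed 255.7 kt
Leg 2: desired track 348.7°; wind correction +4.8° → command heading 353.5°, groundspeed 244.4 kt
Leg 3: desired track 124.6°; wind correction -4.1° → command heading 120.5°, groundspeed 237.4 kt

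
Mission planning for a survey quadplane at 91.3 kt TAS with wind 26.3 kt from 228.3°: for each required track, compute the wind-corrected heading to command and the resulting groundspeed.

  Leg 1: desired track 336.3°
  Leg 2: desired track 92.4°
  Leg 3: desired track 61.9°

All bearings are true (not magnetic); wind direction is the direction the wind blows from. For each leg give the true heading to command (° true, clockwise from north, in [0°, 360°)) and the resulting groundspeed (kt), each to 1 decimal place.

Leg 1: desired track 336.3°; wind correction -15.9° → command heading 320.4°, groundspeed 95.9 kt
Leg 2: desired track 92.4°; wind correction +11.6° → command heading 104.0°, groundspeed 108.3 kt
Leg 3: desired track 61.9°; wind correction +3.9° → command heading 65.8°, groundspeed 116.7 kt

Leg 1: heading=320.4°, groundspeed=95.9 kt
Leg 2: heading=104.0°, groundspeed=108.3 kt
Leg 3: heading=65.8°, groundspeed=116.7 kt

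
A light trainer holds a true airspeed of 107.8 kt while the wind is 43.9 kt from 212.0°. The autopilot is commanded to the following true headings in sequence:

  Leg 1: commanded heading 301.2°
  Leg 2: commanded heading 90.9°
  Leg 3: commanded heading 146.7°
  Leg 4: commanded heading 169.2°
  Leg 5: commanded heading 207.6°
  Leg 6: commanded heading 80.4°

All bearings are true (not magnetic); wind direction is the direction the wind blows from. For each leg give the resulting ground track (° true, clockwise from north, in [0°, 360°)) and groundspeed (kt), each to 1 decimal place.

Leg 1: heading 301.2°; drift +22.3° → track 323.5°, groundspeed 115.8 kt
Leg 2: heading 90.9°; drift -16.1° → track 74.8°, groundspeed 135.8 kt
Leg 3: heading 146.7°; drift -24.0° → track 122.7°, groundspeed 97.9 kt
Leg 4: heading 169.2°; drift -21.5° → track 147.7°, groundspeed 81.3 kt
Leg 5: heading 207.6°; drift -3.0° → track 204.6°, groundspeed 64.1 kt
Leg 6: heading 80.4°; drift -13.5° → track 66.9°, groundspeed 140.8 kt

Leg 1: track=323.5°, groundspeed=115.8 kt
Leg 2: track=74.8°, groundspeed=135.8 kt
Leg 3: track=122.7°, groundspeed=97.9 kt
Leg 4: track=147.7°, groundspeed=81.3 kt
Leg 5: track=204.6°, groundspeed=64.1 kt
Leg 6: track=66.9°, groundspeed=140.8 kt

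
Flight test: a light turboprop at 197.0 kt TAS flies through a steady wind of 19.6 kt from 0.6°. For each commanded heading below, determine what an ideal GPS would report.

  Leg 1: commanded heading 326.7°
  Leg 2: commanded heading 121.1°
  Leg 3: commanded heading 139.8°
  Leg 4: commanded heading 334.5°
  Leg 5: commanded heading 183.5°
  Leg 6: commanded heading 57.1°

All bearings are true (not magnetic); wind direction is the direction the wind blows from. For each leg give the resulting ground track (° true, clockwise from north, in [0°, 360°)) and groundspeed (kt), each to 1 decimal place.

Leg 1: heading 326.7°; drift -3.5° → track 323.2°, groundspeed 181.1 kt
Leg 2: heading 121.1°; drift +4.7° → track 125.8°, groundspeed 207.6 kt
Leg 3: heading 139.8°; drift +3.5° → track 143.3°, groundspeed 212.2 kt
Leg 4: heading 334.5°; drift -2.8° → track 331.7°, groundspeed 179.6 kt
Leg 5: heading 183.5°; drift -0.3° → track 183.2°, groundspeed 216.6 kt
Leg 6: heading 57.1°; drift +5.0° → track 62.1°, groundspeed 186.9 kt

Leg 1: track=323.2°, groundspeed=181.1 kt
Leg 2: track=125.8°, groundspeed=207.6 kt
Leg 3: track=143.3°, groundspeed=212.2 kt
Leg 4: track=331.7°, groundspeed=179.6 kt
Leg 5: track=183.2°, groundspeed=216.6 kt
Leg 6: track=62.1°, groundspeed=186.9 kt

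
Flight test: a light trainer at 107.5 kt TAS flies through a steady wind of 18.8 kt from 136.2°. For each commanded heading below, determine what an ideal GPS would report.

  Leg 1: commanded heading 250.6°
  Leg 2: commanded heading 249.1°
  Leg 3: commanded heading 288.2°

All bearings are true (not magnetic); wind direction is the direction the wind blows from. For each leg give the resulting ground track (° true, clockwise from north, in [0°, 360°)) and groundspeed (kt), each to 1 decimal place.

Leg 1: heading 250.6°; drift +8.4° → track 259.0°, groundspeed 116.5 kt
Leg 2: heading 249.1°; drift +8.6° → track 257.7°, groundspeed 116.1 kt
Leg 3: heading 288.2°; drift +4.1° → track 292.3°, groundspeed 124.4 kt

Leg 1: track=259.0°, groundspeed=116.5 kt
Leg 2: track=257.7°, groundspeed=116.1 kt
Leg 3: track=292.3°, groundspeed=124.4 kt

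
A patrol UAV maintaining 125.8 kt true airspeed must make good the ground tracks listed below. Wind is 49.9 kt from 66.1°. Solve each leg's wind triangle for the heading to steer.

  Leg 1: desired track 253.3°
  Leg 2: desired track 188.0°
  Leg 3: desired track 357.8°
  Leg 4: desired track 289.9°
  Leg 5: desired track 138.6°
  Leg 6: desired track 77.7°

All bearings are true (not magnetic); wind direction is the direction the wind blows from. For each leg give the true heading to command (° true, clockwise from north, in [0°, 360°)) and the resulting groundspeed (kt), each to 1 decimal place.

Leg 1: desired track 253.3°; wind correction +2.8° → command heading 256.1°, groundspeed 175.2 kt
Leg 2: desired track 188.0°; wind correction -19.7° → command heading 168.3°, groundspeed 144.8 kt
Leg 3: desired track 357.8°; wind correction +21.6° → command heading 19.4°, groundspeed 98.5 kt
Leg 4: desired track 289.9°; wind correction +15.9° → command heading 305.8°, groundspeed 157.0 kt
Leg 5: desired track 138.6°; wind correction -22.2° → command heading 116.4°, groundspeed 101.4 kt
Leg 6: desired track 77.7°; wind correction -4.6° → command heading 73.1°, groundspeed 76.5 kt

Leg 1: heading=256.1°, groundspeed=175.2 kt
Leg 2: heading=168.3°, groundspeed=144.8 kt
Leg 3: heading=19.4°, groundspeed=98.5 kt
Leg 4: heading=305.8°, groundspeed=157.0 kt
Leg 5: heading=116.4°, groundspeed=101.4 kt
Leg 6: heading=73.1°, groundspeed=76.5 kt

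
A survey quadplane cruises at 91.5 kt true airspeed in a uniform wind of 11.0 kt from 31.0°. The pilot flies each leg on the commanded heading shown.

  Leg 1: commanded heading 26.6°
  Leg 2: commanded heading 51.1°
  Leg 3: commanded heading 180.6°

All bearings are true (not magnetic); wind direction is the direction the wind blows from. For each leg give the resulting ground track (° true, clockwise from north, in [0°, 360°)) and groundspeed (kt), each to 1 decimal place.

Leg 1: track=26.0°, groundspeed=80.5 kt
Leg 2: track=53.8°, groundspeed=81.3 kt
Leg 3: track=183.8°, groundspeed=101.1 kt

Leg 1: heading 26.6°; drift -0.6° → track 26.0°, groundspeed 80.5 kt
Leg 2: heading 51.1°; drift +2.7° → track 53.8°, groundspeed 81.3 kt
Leg 3: heading 180.6°; drift +3.2° → track 183.8°, groundspeed 101.1 kt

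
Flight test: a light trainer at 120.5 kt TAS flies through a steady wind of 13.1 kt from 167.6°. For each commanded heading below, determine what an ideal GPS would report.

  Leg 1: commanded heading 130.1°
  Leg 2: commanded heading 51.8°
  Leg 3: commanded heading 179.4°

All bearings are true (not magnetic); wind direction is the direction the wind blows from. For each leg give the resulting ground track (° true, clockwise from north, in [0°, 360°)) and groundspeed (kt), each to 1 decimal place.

Leg 1: track=126.0°, groundspeed=110.4 kt
Leg 2: track=46.5°, groundspeed=126.8 kt
Leg 3: track=180.8°, groundspeed=107.7 kt

Leg 1: heading 130.1°; drift -4.1° → track 126.0°, groundspeed 110.4 kt
Leg 2: heading 51.8°; drift -5.3° → track 46.5°, groundspeed 126.8 kt
Leg 3: heading 179.4°; drift +1.4° → track 180.8°, groundspeed 107.7 kt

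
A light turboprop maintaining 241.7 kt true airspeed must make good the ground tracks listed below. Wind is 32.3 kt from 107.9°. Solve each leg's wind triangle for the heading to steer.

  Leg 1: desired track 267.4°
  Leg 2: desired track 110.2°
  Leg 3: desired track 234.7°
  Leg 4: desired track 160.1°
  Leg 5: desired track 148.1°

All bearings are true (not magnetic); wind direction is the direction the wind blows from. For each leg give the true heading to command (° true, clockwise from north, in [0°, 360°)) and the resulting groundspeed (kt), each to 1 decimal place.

Leg 1: heading=264.7°, groundspeed=271.7 kt
Leg 2: heading=109.9°, groundspeed=209.4 kt
Leg 3: heading=228.6°, groundspeed=259.7 kt
Leg 4: heading=154.0°, groundspeed=220.6 kt
Leg 5: heading=143.2°, groundspeed=216.1 kt

Leg 1: desired track 267.4°; wind correction -2.7° → command heading 264.7°, groundspeed 271.7 kt
Leg 2: desired track 110.2°; wind correction -0.3° → command heading 109.9°, groundspeed 209.4 kt
Leg 3: desired track 234.7°; wind correction -6.1° → command heading 228.6°, groundspeed 259.7 kt
Leg 4: desired track 160.1°; wind correction -6.1° → command heading 154.0°, groundspeed 220.6 kt
Leg 5: desired track 148.1°; wind correction -4.9° → command heading 143.2°, groundspeed 216.1 kt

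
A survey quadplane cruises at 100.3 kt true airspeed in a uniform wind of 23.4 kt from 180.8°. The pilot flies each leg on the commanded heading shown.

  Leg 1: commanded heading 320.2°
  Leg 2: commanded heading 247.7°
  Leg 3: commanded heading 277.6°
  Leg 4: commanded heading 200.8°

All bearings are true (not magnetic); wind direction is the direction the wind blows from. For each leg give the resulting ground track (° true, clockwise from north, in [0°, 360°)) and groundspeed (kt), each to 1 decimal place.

Leg 1: track=327.5°, groundspeed=119.0 kt
Leg 2: track=261.0°, groundspeed=93.6 kt
Leg 3: track=290.3°, groundspeed=105.7 kt
Leg 4: track=206.6°, groundspeed=78.7 kt

Leg 1: heading 320.2°; drift +7.3° → track 327.5°, groundspeed 119.0 kt
Leg 2: heading 247.7°; drift +13.3° → track 261.0°, groundspeed 93.6 kt
Leg 3: heading 277.6°; drift +12.7° → track 290.3°, groundspeed 105.7 kt
Leg 4: heading 200.8°; drift +5.8° → track 206.6°, groundspeed 78.7 kt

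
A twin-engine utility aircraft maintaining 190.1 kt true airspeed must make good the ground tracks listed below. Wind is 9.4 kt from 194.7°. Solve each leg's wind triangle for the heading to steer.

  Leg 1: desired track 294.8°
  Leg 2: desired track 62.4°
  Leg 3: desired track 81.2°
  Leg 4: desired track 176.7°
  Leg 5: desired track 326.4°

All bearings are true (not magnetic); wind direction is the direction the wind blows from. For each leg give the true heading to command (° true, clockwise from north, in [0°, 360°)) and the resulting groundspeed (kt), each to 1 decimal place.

Leg 1: desired track 294.8°; wind correction -2.8° → command heading 292.0°, groundspeed 191.5 kt
Leg 2: desired track 62.4°; wind correction +2.1° → command heading 64.5°, groundspeed 196.3 kt
Leg 3: desired track 81.2°; wind correction +2.6° → command heading 83.8°, groundspeed 193.7 kt
Leg 4: desired track 176.7°; wind correction +0.9° → command heading 177.6°, groundspeed 181.1 kt
Leg 5: desired track 326.4°; wind correction -2.1° → command heading 324.3°, groundspeed 196.2 kt

Leg 1: heading=292.0°, groundspeed=191.5 kt
Leg 2: heading=64.5°, groundspeed=196.3 kt
Leg 3: heading=83.8°, groundspeed=193.7 kt
Leg 4: heading=177.6°, groundspeed=181.1 kt
Leg 5: heading=324.3°, groundspeed=196.2 kt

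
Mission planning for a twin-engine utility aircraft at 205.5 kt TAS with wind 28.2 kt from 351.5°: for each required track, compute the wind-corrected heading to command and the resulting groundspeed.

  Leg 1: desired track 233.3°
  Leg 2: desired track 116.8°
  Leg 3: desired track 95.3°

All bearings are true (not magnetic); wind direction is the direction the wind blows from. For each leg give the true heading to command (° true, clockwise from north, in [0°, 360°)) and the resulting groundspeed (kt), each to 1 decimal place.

Leg 1: desired track 233.3°; wind correction +6.9° → command heading 240.2°, groundspeed 217.3 kt
Leg 2: desired track 116.8°; wind correction -6.4° → command heading 110.4°, groundspeed 220.5 kt
Leg 3: desired track 95.3°; wind correction -7.7° → command heading 87.6°, groundspeed 210.4 kt

Leg 1: heading=240.2°, groundspeed=217.3 kt
Leg 2: heading=110.4°, groundspeed=220.5 kt
Leg 3: heading=87.6°, groundspeed=210.4 kt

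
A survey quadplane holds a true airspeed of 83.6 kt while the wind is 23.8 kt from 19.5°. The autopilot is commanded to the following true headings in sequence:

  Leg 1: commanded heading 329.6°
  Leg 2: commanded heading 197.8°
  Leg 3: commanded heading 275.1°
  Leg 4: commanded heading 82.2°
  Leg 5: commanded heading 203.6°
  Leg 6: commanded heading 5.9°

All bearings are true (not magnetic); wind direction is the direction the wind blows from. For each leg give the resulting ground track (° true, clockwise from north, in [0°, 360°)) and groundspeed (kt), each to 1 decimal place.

Leg 1: heading 329.6°; drift -14.9° → track 314.7°, groundspeed 70.7 kt
Leg 2: heading 197.8°; drift +0.4° → track 198.2°, groundspeed 107.4 kt
Leg 3: heading 275.1°; drift -14.4° → track 260.7°, groundspeed 92.4 kt
Leg 4: heading 82.2°; drift +16.2° → track 98.4°, groundspeed 75.7 kt
Leg 5: heading 203.6°; drift -0.9° → track 202.7°, groundspeed 107.4 kt
Leg 6: heading 5.9°; drift -5.3° → track 0.6°, groundspeed 60.7 kt

Leg 1: track=314.7°, groundspeed=70.7 kt
Leg 2: track=198.2°, groundspeed=107.4 kt
Leg 3: track=260.7°, groundspeed=92.4 kt
Leg 4: track=98.4°, groundspeed=75.7 kt
Leg 5: track=202.7°, groundspeed=107.4 kt
Leg 6: track=0.6°, groundspeed=60.7 kt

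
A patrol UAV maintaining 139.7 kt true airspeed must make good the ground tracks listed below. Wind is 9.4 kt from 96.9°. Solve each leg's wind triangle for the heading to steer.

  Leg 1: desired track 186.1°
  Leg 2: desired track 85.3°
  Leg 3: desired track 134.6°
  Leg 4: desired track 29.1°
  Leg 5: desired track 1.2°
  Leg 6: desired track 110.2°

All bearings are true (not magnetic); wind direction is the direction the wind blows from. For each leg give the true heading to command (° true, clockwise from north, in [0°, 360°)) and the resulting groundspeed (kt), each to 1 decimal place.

Leg 1: heading=182.2°, groundspeed=139.3 kt
Leg 2: heading=86.1°, groundspeed=130.5 kt
Leg 3: heading=132.2°, groundspeed=132.1 kt
Leg 4: heading=32.7°, groundspeed=135.9 kt
Leg 5: heading=5.0°, groundspeed=140.3 kt
Leg 6: heading=109.3°, groundspeed=130.5 kt

Leg 1: desired track 186.1°; wind correction -3.9° → command heading 182.2°, groundspeed 139.3 kt
Leg 2: desired track 85.3°; wind correction +0.8° → command heading 86.1°, groundspeed 130.5 kt
Leg 3: desired track 134.6°; wind correction -2.4° → command heading 132.2°, groundspeed 132.1 kt
Leg 4: desired track 29.1°; wind correction +3.6° → command heading 32.7°, groundspeed 135.9 kt
Leg 5: desired track 1.2°; wind correction +3.8° → command heading 5.0°, groundspeed 140.3 kt
Leg 6: desired track 110.2°; wind correction -0.9° → command heading 109.3°, groundspeed 130.5 kt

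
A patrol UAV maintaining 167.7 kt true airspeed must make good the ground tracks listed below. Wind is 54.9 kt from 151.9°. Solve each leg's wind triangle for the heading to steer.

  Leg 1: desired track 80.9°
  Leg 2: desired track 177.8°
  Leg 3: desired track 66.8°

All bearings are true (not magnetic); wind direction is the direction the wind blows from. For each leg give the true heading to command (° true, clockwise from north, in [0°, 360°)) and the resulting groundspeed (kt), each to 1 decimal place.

Leg 1: desired track 80.9°; wind correction +18.0° → command heading 98.9°, groundspeed 141.6 kt
Leg 2: desired track 177.8°; wind correction -8.2° → command heading 169.6°, groundspeed 116.6 kt
Leg 3: desired track 66.8°; wind correction +19.0° → command heading 85.8°, groundspeed 153.8 kt

Leg 1: heading=98.9°, groundspeed=141.6 kt
Leg 2: heading=169.6°, groundspeed=116.6 kt
Leg 3: heading=85.8°, groundspeed=153.8 kt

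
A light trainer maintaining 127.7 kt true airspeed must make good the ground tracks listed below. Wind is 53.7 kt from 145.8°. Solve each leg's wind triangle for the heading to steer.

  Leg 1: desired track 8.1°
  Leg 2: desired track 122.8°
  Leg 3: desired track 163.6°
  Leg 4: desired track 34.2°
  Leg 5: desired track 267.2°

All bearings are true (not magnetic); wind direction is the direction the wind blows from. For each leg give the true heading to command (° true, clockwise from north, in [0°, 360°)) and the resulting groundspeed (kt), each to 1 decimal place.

Leg 1: desired track 8.1°; wind correction +16.4° → command heading 24.5°, groundspeed 162.2 kt
Leg 2: desired track 122.8°; wind correction +9.5° → command heading 132.3°, groundspeed 76.5 kt
Leg 3: desired track 163.6°; wind correction -7.4° → command heading 156.2°, groundspeed 75.5 kt
Leg 4: desired track 34.2°; wind correction +23.0° → command heading 57.2°, groundspeed 137.3 kt
Leg 5: desired track 267.2°; wind correction -21.0° → command heading 246.2°, groundspeed 147.2 kt

Leg 1: heading=24.5°, groundspeed=162.2 kt
Leg 2: heading=132.3°, groundspeed=76.5 kt
Leg 3: heading=156.2°, groundspeed=75.5 kt
Leg 4: heading=57.2°, groundspeed=137.3 kt
Leg 5: heading=246.2°, groundspeed=147.2 kt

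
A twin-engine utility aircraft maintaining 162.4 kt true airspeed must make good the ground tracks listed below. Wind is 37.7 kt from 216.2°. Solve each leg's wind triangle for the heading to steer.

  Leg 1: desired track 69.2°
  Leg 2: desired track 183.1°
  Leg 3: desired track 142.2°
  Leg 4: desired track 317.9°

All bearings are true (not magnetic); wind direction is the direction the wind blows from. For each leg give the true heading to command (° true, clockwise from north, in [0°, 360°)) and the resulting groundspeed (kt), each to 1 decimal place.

Leg 1: heading=76.5°, groundspeed=192.7 kt
Leg 2: heading=190.4°, groundspeed=129.5 kt
Leg 3: heading=155.1°, groundspeed=147.9 kt
Leg 4: heading=304.8°, groundspeed=165.8 kt

Leg 1: desired track 69.2°; wind correction +7.3° → command heading 76.5°, groundspeed 192.7 kt
Leg 2: desired track 183.1°; wind correction +7.3° → command heading 190.4°, groundspeed 129.5 kt
Leg 3: desired track 142.2°; wind correction +12.9° → command heading 155.1°, groundspeed 147.9 kt
Leg 4: desired track 317.9°; wind correction -13.1° → command heading 304.8°, groundspeed 165.8 kt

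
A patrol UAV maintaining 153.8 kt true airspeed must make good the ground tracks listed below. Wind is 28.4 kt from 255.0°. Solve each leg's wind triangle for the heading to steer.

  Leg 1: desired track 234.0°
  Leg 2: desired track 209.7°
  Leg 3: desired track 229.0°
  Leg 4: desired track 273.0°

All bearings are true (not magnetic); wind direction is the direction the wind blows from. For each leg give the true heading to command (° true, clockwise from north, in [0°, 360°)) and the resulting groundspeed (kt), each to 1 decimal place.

Leg 1: heading=237.8°, groundspeed=126.9 kt
Leg 2: heading=217.2°, groundspeed=132.5 kt
Leg 3: heading=233.6°, groundspeed=127.8 kt
Leg 4: heading=269.7°, groundspeed=126.5 kt

Leg 1: desired track 234.0°; wind correction +3.8° → command heading 237.8°, groundspeed 126.9 kt
Leg 2: desired track 209.7°; wind correction +7.5° → command heading 217.2°, groundspeed 132.5 kt
Leg 3: desired track 229.0°; wind correction +4.6° → command heading 233.6°, groundspeed 127.8 kt
Leg 4: desired track 273.0°; wind correction -3.3° → command heading 269.7°, groundspeed 126.5 kt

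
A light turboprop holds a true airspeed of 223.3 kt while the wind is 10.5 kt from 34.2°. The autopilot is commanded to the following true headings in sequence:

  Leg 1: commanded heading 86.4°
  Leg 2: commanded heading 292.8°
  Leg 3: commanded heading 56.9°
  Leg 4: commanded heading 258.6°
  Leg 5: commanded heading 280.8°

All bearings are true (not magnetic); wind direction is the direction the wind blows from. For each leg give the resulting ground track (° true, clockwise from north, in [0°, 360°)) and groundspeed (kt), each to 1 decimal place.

Leg 1: heading 86.4°; drift +2.2° → track 88.6°, groundspeed 217.0 kt
Leg 2: heading 292.8°; drift -2.6° → track 290.2°, groundspeed 225.6 kt
Leg 3: heading 56.9°; drift +1.1° → track 58.0°, groundspeed 213.7 kt
Leg 4: heading 258.6°; drift -1.8° → track 256.8°, groundspeed 230.9 kt
Leg 5: heading 280.8°; drift -2.4° → track 278.4°, groundspeed 227.7 kt

Leg 1: track=88.6°, groundspeed=217.0 kt
Leg 2: track=290.2°, groundspeed=225.6 kt
Leg 3: track=58.0°, groundspeed=213.7 kt
Leg 4: track=256.8°, groundspeed=230.9 kt
Leg 5: track=278.4°, groundspeed=227.7 kt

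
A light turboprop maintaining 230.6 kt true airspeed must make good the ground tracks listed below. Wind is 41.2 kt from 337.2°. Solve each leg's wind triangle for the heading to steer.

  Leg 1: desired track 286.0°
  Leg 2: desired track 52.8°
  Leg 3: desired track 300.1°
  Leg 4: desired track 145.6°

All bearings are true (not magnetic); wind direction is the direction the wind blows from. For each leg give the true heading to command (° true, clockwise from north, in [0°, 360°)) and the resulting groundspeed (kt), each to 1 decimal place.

Leg 1: heading=294.0°, groundspeed=202.5 kt
Leg 2: heading=42.8°, groundspeed=216.9 kt
Leg 3: heading=306.3°, groundspeed=196.4 kt
Leg 4: heading=143.5°, groundspeed=270.8 kt

Leg 1: desired track 286.0°; wind correction +8.0° → command heading 294.0°, groundspeed 202.5 kt
Leg 2: desired track 52.8°; wind correction -10.0° → command heading 42.8°, groundspeed 216.9 kt
Leg 3: desired track 300.1°; wind correction +6.2° → command heading 306.3°, groundspeed 196.4 kt
Leg 4: desired track 145.6°; wind correction -2.1° → command heading 143.5°, groundspeed 270.8 kt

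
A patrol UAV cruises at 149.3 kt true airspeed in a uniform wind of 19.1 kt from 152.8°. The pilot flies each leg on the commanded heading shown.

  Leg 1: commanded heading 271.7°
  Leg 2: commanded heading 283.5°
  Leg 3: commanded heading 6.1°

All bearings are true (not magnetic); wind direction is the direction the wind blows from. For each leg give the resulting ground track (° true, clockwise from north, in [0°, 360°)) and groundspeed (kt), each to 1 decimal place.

Leg 1: track=277.7°, groundspeed=159.4 kt
Leg 2: track=288.6°, groundspeed=162.4 kt
Leg 3: track=2.5°, groundspeed=165.6 kt

Leg 1: heading 271.7°; drift +6.0° → track 277.7°, groundspeed 159.4 kt
Leg 2: heading 283.5°; drift +5.1° → track 288.6°, groundspeed 162.4 kt
Leg 3: heading 6.1°; drift -3.6° → track 2.5°, groundspeed 165.6 kt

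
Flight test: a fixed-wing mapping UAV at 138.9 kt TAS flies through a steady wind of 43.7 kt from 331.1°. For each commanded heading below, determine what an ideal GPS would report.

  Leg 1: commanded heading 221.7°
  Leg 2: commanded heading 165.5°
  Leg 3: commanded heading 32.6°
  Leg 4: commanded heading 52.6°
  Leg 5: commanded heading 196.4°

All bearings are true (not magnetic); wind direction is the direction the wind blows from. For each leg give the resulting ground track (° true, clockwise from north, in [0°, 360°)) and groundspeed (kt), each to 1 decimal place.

Leg 1: heading 221.7°; drift -15.0° → track 206.7°, groundspeed 158.9 kt
Leg 2: heading 165.5°; drift -3.4° → track 162.1°, groundspeed 181.6 kt
Leg 3: heading 32.6°; drift +18.0° → track 50.6°, groundspeed 124.1 kt
Leg 4: heading 52.6°; drift +18.1° → track 70.7°, groundspeed 139.3 kt
Leg 5: heading 196.4°; drift -10.4° → track 186.0°, groundspeed 172.5 kt

Leg 1: track=206.7°, groundspeed=158.9 kt
Leg 2: track=162.1°, groundspeed=181.6 kt
Leg 3: track=50.6°, groundspeed=124.1 kt
Leg 4: track=70.7°, groundspeed=139.3 kt
Leg 5: track=186.0°, groundspeed=172.5 kt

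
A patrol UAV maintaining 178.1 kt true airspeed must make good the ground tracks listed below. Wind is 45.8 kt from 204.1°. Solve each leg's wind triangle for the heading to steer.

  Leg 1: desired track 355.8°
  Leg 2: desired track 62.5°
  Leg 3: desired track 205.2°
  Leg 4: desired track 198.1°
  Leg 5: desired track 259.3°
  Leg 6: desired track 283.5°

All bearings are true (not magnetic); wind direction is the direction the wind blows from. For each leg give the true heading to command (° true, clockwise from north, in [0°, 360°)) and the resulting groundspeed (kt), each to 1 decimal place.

Leg 1: heading=348.8°, groundspeed=217.1 kt
Leg 2: heading=71.7°, groundspeed=211.7 kt
Leg 3: heading=204.9°, groundspeed=132.3 kt
Leg 4: heading=199.6°, groundspeed=132.5 kt
Leg 5: heading=247.1°, groundspeed=147.9 kt
Leg 6: heading=268.9°, groundspeed=163.9 kt

Leg 1: desired track 355.8°; wind correction -7.0° → command heading 348.8°, groundspeed 217.1 kt
Leg 2: desired track 62.5°; wind correction +9.2° → command heading 71.7°, groundspeed 211.7 kt
Leg 3: desired track 205.2°; wind correction -0.3° → command heading 204.9°, groundspeed 132.3 kt
Leg 4: desired track 198.1°; wind correction +1.5° → command heading 199.6°, groundspeed 132.5 kt
Leg 5: desired track 259.3°; wind correction -12.2° → command heading 247.1°, groundspeed 147.9 kt
Leg 6: desired track 283.5°; wind correction -14.6° → command heading 268.9°, groundspeed 163.9 kt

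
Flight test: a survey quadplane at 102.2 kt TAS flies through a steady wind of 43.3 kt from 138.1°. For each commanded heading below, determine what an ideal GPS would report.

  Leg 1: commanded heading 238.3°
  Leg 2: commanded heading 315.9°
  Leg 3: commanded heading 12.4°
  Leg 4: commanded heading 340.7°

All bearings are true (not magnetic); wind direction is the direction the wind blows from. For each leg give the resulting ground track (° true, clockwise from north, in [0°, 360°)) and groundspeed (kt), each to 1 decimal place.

Leg 1: track=259.5°, groundspeed=117.8 kt
Leg 2: track=316.6°, groundspeed=145.5 kt
Leg 3: track=357.0°, groundspeed=132.2 kt
Leg 4: track=334.0°, groundspeed=143.1 kt

Leg 1: heading 238.3°; drift +21.2° → track 259.5°, groundspeed 117.8 kt
Leg 2: heading 315.9°; drift +0.7° → track 316.6°, groundspeed 145.5 kt
Leg 3: heading 12.4°; drift -15.4° → track 357.0°, groundspeed 132.2 kt
Leg 4: heading 340.7°; drift -6.7° → track 334.0°, groundspeed 143.1 kt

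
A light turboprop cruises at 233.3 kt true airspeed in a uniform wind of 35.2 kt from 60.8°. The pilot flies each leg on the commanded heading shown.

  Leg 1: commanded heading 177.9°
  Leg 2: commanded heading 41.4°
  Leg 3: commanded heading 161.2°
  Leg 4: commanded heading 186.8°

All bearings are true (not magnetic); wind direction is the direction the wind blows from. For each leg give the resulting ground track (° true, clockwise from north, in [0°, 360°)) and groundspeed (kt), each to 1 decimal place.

Leg 1: track=185.1°, groundspeed=251.3 kt
Leg 2: track=38.1°, groundspeed=200.4 kt
Leg 3: track=169.4°, groundspeed=242.1 kt
Leg 4: track=193.2°, groundspeed=255.6 kt

Leg 1: heading 177.9°; drift +7.2° → track 185.1°, groundspeed 251.3 kt
Leg 2: heading 41.4°; drift -3.3° → track 38.1°, groundspeed 200.4 kt
Leg 3: heading 161.2°; drift +8.2° → track 169.4°, groundspeed 242.1 kt
Leg 4: heading 186.8°; drift +6.4° → track 193.2°, groundspeed 255.6 kt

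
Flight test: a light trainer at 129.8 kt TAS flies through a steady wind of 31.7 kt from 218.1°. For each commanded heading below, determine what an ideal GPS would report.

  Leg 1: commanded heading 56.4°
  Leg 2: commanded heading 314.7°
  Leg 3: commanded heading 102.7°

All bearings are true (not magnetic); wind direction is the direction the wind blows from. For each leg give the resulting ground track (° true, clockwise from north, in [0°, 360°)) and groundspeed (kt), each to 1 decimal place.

Leg 1: heading 56.4°; drift -3.6° → track 52.8°, groundspeed 160.2 kt
Leg 2: heading 314.7°; drift +13.3° → track 328.0°, groundspeed 137.1 kt
Leg 3: heading 102.7°; drift -11.3° → track 91.4°, groundspeed 146.2 kt

Leg 1: track=52.8°, groundspeed=160.2 kt
Leg 2: track=328.0°, groundspeed=137.1 kt
Leg 3: track=91.4°, groundspeed=146.2 kt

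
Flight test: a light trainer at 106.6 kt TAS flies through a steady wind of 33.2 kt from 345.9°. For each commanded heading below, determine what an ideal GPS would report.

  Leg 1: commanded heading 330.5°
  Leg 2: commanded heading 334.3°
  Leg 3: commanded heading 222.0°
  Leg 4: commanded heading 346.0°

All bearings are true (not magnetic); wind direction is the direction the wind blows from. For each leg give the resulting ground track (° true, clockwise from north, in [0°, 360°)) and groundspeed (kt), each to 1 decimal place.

Leg 1: heading 330.5°; drift -6.7° → track 323.8°, groundspeed 75.1 kt
Leg 2: heading 334.3°; drift -5.1° → track 329.2°, groundspeed 74.4 kt
Leg 3: heading 222.0°; drift -12.4° → track 209.6°, groundspeed 128.1 kt
Leg 4: heading 346.0°; drift +0.0° → track 346.0°, groundspeed 73.4 kt

Leg 1: track=323.8°, groundspeed=75.1 kt
Leg 2: track=329.2°, groundspeed=74.4 kt
Leg 3: track=209.6°, groundspeed=128.1 kt
Leg 4: track=346.0°, groundspeed=73.4 kt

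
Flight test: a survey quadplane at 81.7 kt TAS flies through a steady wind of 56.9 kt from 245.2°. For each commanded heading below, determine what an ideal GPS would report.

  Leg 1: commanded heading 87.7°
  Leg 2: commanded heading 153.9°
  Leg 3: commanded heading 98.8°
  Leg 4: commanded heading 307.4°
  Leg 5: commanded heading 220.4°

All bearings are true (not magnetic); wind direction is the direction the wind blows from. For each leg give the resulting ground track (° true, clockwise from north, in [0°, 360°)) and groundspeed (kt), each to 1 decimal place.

Leg 1: heading 87.7°; drift -9.2° → track 78.5°, groundspeed 136.0 kt
Leg 2: heading 153.9°; drift -34.4° → track 119.5°, groundspeed 100.6 kt
Leg 3: heading 98.8°; drift -13.7° → track 85.1°, groundspeed 132.9 kt
Leg 4: heading 307.4°; drift +42.4° → track 349.8°, groundspeed 74.7 kt
Leg 5: heading 220.4°; drift -38.5° → track 181.9°, groundspeed 38.4 kt

Leg 1: track=78.5°, groundspeed=136.0 kt
Leg 2: track=119.5°, groundspeed=100.6 kt
Leg 3: track=85.1°, groundspeed=132.9 kt
Leg 4: track=349.8°, groundspeed=74.7 kt
Leg 5: track=181.9°, groundspeed=38.4 kt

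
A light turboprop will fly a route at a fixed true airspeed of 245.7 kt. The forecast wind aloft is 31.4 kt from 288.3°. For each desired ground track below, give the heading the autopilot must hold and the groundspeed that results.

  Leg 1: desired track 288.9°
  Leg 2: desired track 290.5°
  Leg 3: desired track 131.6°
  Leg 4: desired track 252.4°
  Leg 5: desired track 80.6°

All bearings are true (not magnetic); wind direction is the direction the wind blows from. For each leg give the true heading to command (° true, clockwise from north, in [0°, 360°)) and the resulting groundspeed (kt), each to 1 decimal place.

Leg 1: heading=288.8°, groundspeed=214.3 kt
Leg 2: heading=290.2°, groundspeed=214.3 kt
Leg 3: heading=134.5°, groundspeed=274.2 kt
Leg 4: heading=256.7°, groundspeed=219.6 kt
Leg 5: heading=77.2°, groundspeed=273.1 kt

Leg 1: desired track 288.9°; wind correction -0.1° → command heading 288.8°, groundspeed 214.3 kt
Leg 2: desired track 290.5°; wind correction -0.3° → command heading 290.2°, groundspeed 214.3 kt
Leg 3: desired track 131.6°; wind correction +2.9° → command heading 134.5°, groundspeed 274.2 kt
Leg 4: desired track 252.4°; wind correction +4.3° → command heading 256.7°, groundspeed 219.6 kt
Leg 5: desired track 80.6°; wind correction -3.4° → command heading 77.2°, groundspeed 273.1 kt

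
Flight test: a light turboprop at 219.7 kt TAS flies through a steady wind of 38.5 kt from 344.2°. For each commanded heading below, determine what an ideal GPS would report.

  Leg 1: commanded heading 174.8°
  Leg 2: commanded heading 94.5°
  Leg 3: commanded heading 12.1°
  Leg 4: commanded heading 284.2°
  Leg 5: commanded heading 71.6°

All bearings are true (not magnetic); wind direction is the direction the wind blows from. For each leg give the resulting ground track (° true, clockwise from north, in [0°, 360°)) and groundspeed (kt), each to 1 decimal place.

Leg 1: heading 174.8°; drift -1.6° → track 173.2°, groundspeed 257.6 kt
Leg 2: heading 94.5°; drift +8.8° → track 103.3°, groundspeed 235.8 kt
Leg 3: heading 12.1°; drift +5.5° → track 17.6°, groundspeed 186.5 kt
Leg 4: heading 284.2°; drift -9.4° → track 274.8°, groundspeed 203.2 kt
Leg 5: heading 71.6°; drift +10.0° → track 81.6°, groundspeed 221.3 kt

Leg 1: track=173.2°, groundspeed=257.6 kt
Leg 2: track=103.3°, groundspeed=235.8 kt
Leg 3: track=17.6°, groundspeed=186.5 kt
Leg 4: track=274.8°, groundspeed=203.2 kt
Leg 5: track=81.6°, groundspeed=221.3 kt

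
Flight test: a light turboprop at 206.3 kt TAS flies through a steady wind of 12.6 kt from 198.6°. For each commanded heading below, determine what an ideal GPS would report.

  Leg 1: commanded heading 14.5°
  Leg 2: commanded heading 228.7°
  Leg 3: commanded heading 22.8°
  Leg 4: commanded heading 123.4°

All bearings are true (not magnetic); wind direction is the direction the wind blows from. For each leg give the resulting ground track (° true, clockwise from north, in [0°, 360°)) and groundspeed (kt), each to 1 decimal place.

Leg 1: track=14.7°, groundspeed=218.9 kt
Leg 2: track=230.6°, groundspeed=195.5 kt
Leg 3: track=22.6°, groundspeed=218.9 kt
Leg 4: track=120.0°, groundspeed=203.4 kt

Leg 1: heading 14.5°; drift +0.2° → track 14.7°, groundspeed 218.9 kt
Leg 2: heading 228.7°; drift +1.9° → track 230.6°, groundspeed 195.5 kt
Leg 3: heading 22.8°; drift -0.2° → track 22.6°, groundspeed 218.9 kt
Leg 4: heading 123.4°; drift -3.4° → track 120.0°, groundspeed 203.4 kt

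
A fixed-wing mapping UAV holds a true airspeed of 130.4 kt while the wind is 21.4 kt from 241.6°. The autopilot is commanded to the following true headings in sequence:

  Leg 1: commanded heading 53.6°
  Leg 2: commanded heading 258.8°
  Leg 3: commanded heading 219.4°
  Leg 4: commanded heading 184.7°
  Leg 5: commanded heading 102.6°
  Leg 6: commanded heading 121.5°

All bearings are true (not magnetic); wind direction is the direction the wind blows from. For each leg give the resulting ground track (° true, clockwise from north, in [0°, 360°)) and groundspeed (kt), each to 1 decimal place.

Leg 1: track=54.7°, groundspeed=151.6 kt
Leg 2: track=262.1°, groundspeed=110.1 kt
Leg 3: track=215.2°, groundspeed=110.9 kt
Leg 4: track=176.1°, groundspeed=120.1 kt
Leg 5: track=97.1°, groundspeed=147.2 kt
Leg 6: track=114.0°, groundspeed=142.3 kt

Leg 1: heading 53.6°; drift +1.1° → track 54.7°, groundspeed 151.6 kt
Leg 2: heading 258.8°; drift +3.3° → track 262.1°, groundspeed 110.1 kt
Leg 3: heading 219.4°; drift -4.2° → track 215.2°, groundspeed 110.9 kt
Leg 4: heading 184.7°; drift -8.6° → track 176.1°, groundspeed 120.1 kt
Leg 5: heading 102.6°; drift -5.5° → track 97.1°, groundspeed 147.2 kt
Leg 6: heading 121.5°; drift -7.5° → track 114.0°, groundspeed 142.3 kt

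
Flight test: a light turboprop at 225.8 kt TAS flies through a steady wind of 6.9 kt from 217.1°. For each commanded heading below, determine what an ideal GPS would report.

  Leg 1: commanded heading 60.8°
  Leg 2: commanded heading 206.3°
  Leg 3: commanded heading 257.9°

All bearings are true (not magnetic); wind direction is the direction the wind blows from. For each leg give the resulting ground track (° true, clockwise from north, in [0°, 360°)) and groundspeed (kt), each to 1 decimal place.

Leg 1: heading 60.8°; drift -0.7° → track 60.1°, groundspeed 232.1 kt
Leg 2: heading 206.3°; drift -0.3° → track 206.0°, groundspeed 219.0 kt
Leg 3: heading 257.9°; drift +1.2° → track 259.1°, groundspeed 220.6 kt

Leg 1: track=60.1°, groundspeed=232.1 kt
Leg 2: track=206.0°, groundspeed=219.0 kt
Leg 3: track=259.1°, groundspeed=220.6 kt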